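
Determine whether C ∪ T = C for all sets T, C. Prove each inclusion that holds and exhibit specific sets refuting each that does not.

Reverse inclusion. Let x ∈ C. Then either x ∈ C and x ∉ T; or x ∈ T ∩ C. In each case x ∈ C ∪ T, so C ⊆ C ∪ T.

Forward inclusion. This inclusion fails. Take T = {1}, C = ∅; then 1 ∈ C ∪ T but 1 ∉ C.

The sets are not equal: only the reverse inclusion holds.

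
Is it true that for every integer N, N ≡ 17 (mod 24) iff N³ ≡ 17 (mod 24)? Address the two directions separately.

Both directions hold; the statement is true.

(→) Suppose N ≡ 17 (mod 24). Write N = 24j + 17. Then (24j + 17)³ = 13824j³ + 29376j² + 20808j + 4913 = 24(576j³ + 1224j² + 867j + 204) + 17, so N³ ≡ 17 (mod 24).

(←) Conversely, suppose N³ ≡ 17 (mod 24). The only residue r in {0, …, 23} with r³ ≡ 17 (mod 24) is r = 17, so N ≡ 17 (mod 24).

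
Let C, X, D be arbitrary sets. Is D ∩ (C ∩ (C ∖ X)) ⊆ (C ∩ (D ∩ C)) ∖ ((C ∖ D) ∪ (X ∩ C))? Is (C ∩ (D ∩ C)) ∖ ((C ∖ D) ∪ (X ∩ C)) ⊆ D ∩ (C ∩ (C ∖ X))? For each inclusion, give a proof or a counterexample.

Both inclusions hold; the sets are equal.

(⊆) Let x ∈ D ∩ (C ∩ (C ∖ X)). Then x ∈ C ∩ D and x ∉ X, from which x ∈ (C ∩ (D ∩ C)) ∖ ((C ∖ D) ∪ (X ∩ C)).

(⊇) Let x ∈ (C ∩ (D ∩ C)) ∖ ((C ∖ D) ∪ (X ∩ C)). Then x ∈ C ∩ D and x ∉ X, from which x ∈ D ∩ (C ∩ (C ∖ X)).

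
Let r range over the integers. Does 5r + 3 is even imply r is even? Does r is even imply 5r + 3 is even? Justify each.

(→) This fails: r = 3 gives 5r + 3 = 18, which is even, but 3 is odd, not even.

(←) This also fails: r = 4 is even, but 5r + 3 = 23 is odd, not even.

(⇒) fails and (⇐) fails.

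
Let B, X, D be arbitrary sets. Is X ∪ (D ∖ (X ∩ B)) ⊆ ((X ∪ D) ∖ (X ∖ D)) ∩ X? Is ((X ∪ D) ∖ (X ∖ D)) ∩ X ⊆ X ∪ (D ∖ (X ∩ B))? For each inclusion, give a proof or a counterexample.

Forward inclusion. This inclusion fails. Take B = ∅, X = {1}, D = ∅; then 1 ∈ X ∪ (D ∖ (X ∩ B)) but 1 ∉ ((X ∪ D) ∖ (X ∖ D)) ∩ X.

Reverse inclusion. Let x ∈ ((X ∪ D) ∖ (X ∖ D)) ∩ X. Then either x ∈ X ∩ D and x ∉ B; or x ∈ B ∩ X ∩ D. In each case x ∈ X ∪ (D ∖ (X ∩ B)), so ((X ∪ D) ∖ (X ∖ D)) ∩ X ⊆ X ∪ (D ∖ (X ∩ B)).

Only the reverse inclusion holds.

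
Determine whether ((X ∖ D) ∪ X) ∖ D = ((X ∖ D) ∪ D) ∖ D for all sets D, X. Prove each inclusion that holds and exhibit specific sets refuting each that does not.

The two sets are equal.

Reverse inclusion. Let x ∈ ((X ∖ D) ∪ D) ∖ D. Then x ∈ X and x ∉ D, from which x ∈ ((X ∖ D) ∪ X) ∖ D.

Forward inclusion. Let x ∈ ((X ∖ D) ∪ X) ∖ D. Then x ∈ X and x ∉ D, from which x ∈ ((X ∖ D) ∪ D) ∖ D.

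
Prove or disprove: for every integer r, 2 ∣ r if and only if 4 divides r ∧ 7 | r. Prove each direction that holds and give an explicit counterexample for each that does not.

(→) This fails: take r = 2. Certainly 2 ∣ 2, but 4 ∤ 2.

(←) Suppose 4 ∣ r and 7 ∣ r. Any common multiple of 4 and 7 is a multiple of their lcm; here gcd(4, 7) = 1, so lcm(4, 7) = 4·7 = 28, so 28 ∣ r. Since 2 ∣ 28, it follows that 2 ∣ r.

Only the reverse direction holds.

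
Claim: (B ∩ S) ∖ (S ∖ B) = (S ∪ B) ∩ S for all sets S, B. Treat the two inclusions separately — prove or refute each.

The sets are not equal: only the forward inclusion holds.

Forward inclusion. Let x ∈ (B ∩ S) ∖ (S ∖ B). Then x ∈ S ∩ B, from which x ∈ (S ∪ B) ∩ S.

Reverse inclusion. This inclusion fails. Take S = {1}, B = ∅; then 1 ∈ (S ∪ B) ∩ S but 1 ∉ (B ∩ S) ∖ (S ∖ B).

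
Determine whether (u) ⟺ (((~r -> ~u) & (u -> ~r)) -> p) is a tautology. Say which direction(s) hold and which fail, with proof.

[⇒] Assume the antecedent. If u is true, ((~r -> ~u) & (u -> ~r)) -> p reduces to true regardless of the other variables. If u is false, the antecedent cannot hold. Either way ((~r -> ~u) & (u -> ~r)) -> p holds.

[⇐] This fails. Under u = F, p = T, r = F, the left side is false but the right side is true.

The forward direction holds; the converse fails.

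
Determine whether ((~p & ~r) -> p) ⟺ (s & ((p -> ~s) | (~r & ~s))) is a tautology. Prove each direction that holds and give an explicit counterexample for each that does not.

Forward direction. This fails. Under p = T, r = F, s = F, the left side is true but the right side is false.

Converse. This fails. Under p = F, r = F, s = T, the left side is false but the right side is true.

Neither direction holds.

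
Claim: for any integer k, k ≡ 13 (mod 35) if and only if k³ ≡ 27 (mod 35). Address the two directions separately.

[⇐] This fails: take k = 3. Then 3³ = 27 ≡ 27 (mod 35), yet 3 ≡ 3 (mod 35), not 13.

[⇒] Suppose k ≡ 13 (mod 35). Write k = 35j + 13. Then (35j + 13)³ = 42875j³ + 47775j² + 17745j + 2197 = 35(1225j³ + 1365j² + 507j + 62) + 27, so k³ ≡ 27 (mod 35).

The forward direction holds; the converse fails.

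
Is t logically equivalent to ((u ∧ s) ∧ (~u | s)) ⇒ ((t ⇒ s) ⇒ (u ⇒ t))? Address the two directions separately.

Only the forward implication holds.

(⟸) This fails. Under t = F, s = F, u = F, the left side is false but the right side is true.

(⟹) Assume the antecedent. If t is true, the consequent reduces to true regardless of the other variables. If t is false, the antecedent cannot hold. Either way the consequent holds.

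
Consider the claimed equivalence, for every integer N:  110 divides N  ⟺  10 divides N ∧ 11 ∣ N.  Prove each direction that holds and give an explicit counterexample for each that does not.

(→) If 110 ∣ N, write N = 110q. Since 110 = 11·10, N = 10·(11q), so 10 ∣ N; and since 110 = 10·11, N = 11·(10q), so 11 ∣ N.

(←) Suppose 10 ∣ N and 11 ∣ N. Any common multiple of 10 and 11 is a multiple of their lcm; here gcd(10, 11) = 1, so lcm(10, 11) = 10·11 = 110, so 110 ∣ N.

Both implications hold.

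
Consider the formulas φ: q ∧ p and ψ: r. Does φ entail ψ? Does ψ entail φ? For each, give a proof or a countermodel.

[⇒] This fails. Under r = F, p = T, q = T, the left side is true but the right side is false.

[⇐] This fails. Under r = T, p = F, q = F, the left side is false but the right side is true.

Both directions fail.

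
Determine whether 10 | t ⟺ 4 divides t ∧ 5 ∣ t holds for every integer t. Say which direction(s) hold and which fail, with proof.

(⟹) This fails: take t = 10. Certainly 10 ∣ 10, but 4 ∤ 10.

(⟸) Suppose 4 ∣ t and 5 ∣ t. Any common multiple of 4 and 5 is a multiple of their lcm; here gcd(4, 5) = 1, so lcm(4, 5) = 4·5 = 20, so 20 ∣ t. Since 10 ∣ 20, it follows that 10 ∣ t.

Only the reverse direction holds.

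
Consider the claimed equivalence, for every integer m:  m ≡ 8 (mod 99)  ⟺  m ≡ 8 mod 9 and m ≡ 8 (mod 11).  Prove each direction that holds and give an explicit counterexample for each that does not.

Both directions hold.

(→) Suppose m ≡ 8 (mod 99); write m = 99j + 8. Since 9 ∣ 99, reducing mod 9 gives m ≡ 8 (mod 9); since 11 ∣ 99, reducing mod 11 gives m ≡ 8 (mod 11).

(←) Conversely, if m ≡ 8 (mod 9) and m ≡ 8 (mod 11), then by the Chinese remainder theorem m ≡ 8 (mod 99). This is exactly m ≡ 8 (mod 99).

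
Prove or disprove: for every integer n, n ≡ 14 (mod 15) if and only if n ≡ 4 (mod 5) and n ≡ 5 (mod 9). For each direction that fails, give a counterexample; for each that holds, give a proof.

(⇒) This fails: n = 44 gives 44 ≡ 14 (mod 15) but 44 ≡ 8 (mod 9), so the conjunction on the right does not hold.

(⇐) Conversely, if n ≡ 4 (mod 5) and n ≡ 5 (mod 9), then by the Chinese remainder theorem n ≡ 14 (mod 45). Since 14 ≡ 14 (mod 15) and 15 ∣ 45, we get n ≡ 14 (mod 15).

Not equivalent: only (⇐) holds.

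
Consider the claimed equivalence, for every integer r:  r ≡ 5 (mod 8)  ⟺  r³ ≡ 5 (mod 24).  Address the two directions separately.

(←) The residues r modulo 24 with r³ ≡ 5 (mod 24) are exactly {5}, and each is ≡ 5 (mod 8).

(→) This fails: take r = 13. Then 13 ≡ 5 (mod 8), but 13³ = 2197 ≡ 13 (mod 24), not 5.

The forward direction fails; the converse holds.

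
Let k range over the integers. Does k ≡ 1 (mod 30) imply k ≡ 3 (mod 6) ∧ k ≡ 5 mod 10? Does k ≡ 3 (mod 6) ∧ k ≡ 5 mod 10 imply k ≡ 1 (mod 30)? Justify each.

[⇒] This fails: k = 1 gives 1 ≡ 1 (mod 30) but 1 ≡ 1 (mod 6), so the conjunction on the right does not hold.

[⇐] This fails: k = 15 satisfies both congruences on the right (15 ≡ 3 mod 6 and 15 ≡ 5 mod 10) yet 15 ≡ 15 (mod 30), not 1.

(⇒) fails and (⇐) fails.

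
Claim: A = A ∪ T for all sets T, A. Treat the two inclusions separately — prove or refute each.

The sets are not equal: only the forward inclusion holds.

Forward inclusion. Let x ∈ A. Then either x ∈ A and x ∉ T; or x ∈ T ∩ A. In each case x ∈ A ∪ T, so A ⊆ A ∪ T.

Reverse inclusion. This inclusion fails. Take T = {1}, A = ∅; then 1 ∈ A ∪ T but 1 ∉ A.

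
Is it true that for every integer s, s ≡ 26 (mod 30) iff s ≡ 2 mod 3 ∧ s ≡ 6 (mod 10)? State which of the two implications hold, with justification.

Both implications hold.

(⟹) Suppose s ≡ 26 (mod 30); write s = 30j + 26. Since 3 ∣ 30, reducing mod 3 gives s ≡ 26 ≡ 2 (mod 3); since 10 ∣ 30, reducing mod 10 gives s ≡ 26 ≡ 6 (mod 10).

(⟸) Conversely, if s ≡ 2 (mod 3) and s ≡ 6 (mod 10), then by the Chinese remainder theorem s ≡ 26 (mod 30). This is exactly s ≡ 26 (mod 30).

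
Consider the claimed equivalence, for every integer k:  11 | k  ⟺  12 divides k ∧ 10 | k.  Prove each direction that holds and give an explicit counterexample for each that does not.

(⇒) This fails: take k = 11. Certainly 11 ∣ 11, but 12 ∤ 11.

(⇐) This fails: take k = 60. Both 12 ∣ 60 and 10 ∣ 60, yet 60 is not a multiple of 11 (since 60 = 5·11 + 5), so 11 ∤ 60.

Both directions fail.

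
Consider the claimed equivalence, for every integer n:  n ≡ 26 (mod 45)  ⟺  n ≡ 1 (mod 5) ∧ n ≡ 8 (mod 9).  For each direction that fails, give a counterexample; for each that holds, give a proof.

Equivalent; both directions hold.

[⇐] If n ≡ 1 (mod 5) and n ≡ 8 (mod 9), then by the Chinese remainder theorem n ≡ 26 (mod 45). This is exactly n ≡ 26 (mod 45).

[⇒] Suppose n ≡ 26 (mod 45); write n = 45j + 26. Since 5 ∣ 45, reducing mod 5 gives n ≡ 26 ≡ 1 (mod 5); since 9 ∣ 45, reducing mod 9 gives n ≡ 26 ≡ 8 (mod 9).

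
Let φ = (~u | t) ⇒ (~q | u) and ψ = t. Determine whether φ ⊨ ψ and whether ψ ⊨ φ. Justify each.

Neither implication holds.

(⇒) This fails. Under q = F, u = F, t = F, the left side is true but the right side is false.

(⇐) This fails. Under q = T, u = F, t = T, the left side is false but the right side is true.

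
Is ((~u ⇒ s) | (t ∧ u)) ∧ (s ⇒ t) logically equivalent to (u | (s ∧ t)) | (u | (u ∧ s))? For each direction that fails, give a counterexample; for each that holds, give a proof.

Only the forward direction holds.

(⟹) Assume the antecedent. If u is true, (u | (s ∧ t)) | (u | (u ∧ s)) reduces to true regardless of the other variables. If u is false, the antecedent forces (t = T, u = F, s = T), and (u | (s ∧ t)) | (u | (u ∧ s)) holds there. Either way (u | (s ∧ t)) | (u | (u ∧ s)) holds.

(⟸) This fails. Under t = F, u = T, s = T, the left side is false but the right side is true.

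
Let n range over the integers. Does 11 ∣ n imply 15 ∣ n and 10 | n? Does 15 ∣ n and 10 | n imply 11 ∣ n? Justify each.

(⇒) fails and (⇐) fails.

Forward direction. This fails: take n = 11. Certainly 11 ∣ 11, but 15 ∤ 11.

Converse. This fails: take n = 30. Both 15 ∣ 30 and 10 ∣ 30, yet 30 is not a multiple of 11 (since 30 = 2·11 + 8), so 11 ∤ 30.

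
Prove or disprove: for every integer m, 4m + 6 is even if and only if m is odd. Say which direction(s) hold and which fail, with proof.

(⇒) This fails: take m = 2. Then 4m + 6 = 14, which is even, yet m = 2 is even, not odd.

(⇐) Suppose m is odd. Since 4 is even, 4m is even for every m, so 4m + 6 has the same parity as 6, which is even. Hence 4m + 6 is even.

Not equivalent: only (⇐) holds.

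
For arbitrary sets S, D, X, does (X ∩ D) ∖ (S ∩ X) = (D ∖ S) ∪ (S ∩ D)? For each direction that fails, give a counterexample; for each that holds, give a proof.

(⊆) Let x ∈ (X ∩ D) ∖ (S ∩ X). Then x ∈ D ∩ X and x ∉ S, from which x ∈ (D ∖ S) ∪ (S ∩ D).

(⊇) This inclusion fails. Take S = ∅, D = {1}, X = ∅; then 1 ∈ (D ∖ S) ∪ (S ∩ D) but 1 ∉ (X ∩ D) ∖ (S ∩ X).

(⊆) holds; (⊇) fails.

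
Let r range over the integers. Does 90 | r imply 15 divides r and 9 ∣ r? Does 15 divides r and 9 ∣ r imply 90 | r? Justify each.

(⇐) This fails: take r = 45. Both 15 ∣ 45 and 9 ∣ 45, yet 45 is not a multiple of 90 (since 45 = 0·90 + 45), so 90 ∤ 45.

(⇒) If 90 ∣ r, write r = 90q. Since 90 = 6·15, r = 15·(6q), so 15 ∣ r; and since 90 = 10·9, r = 9·(10q), so 9 ∣ r.

Only the forward implication holds.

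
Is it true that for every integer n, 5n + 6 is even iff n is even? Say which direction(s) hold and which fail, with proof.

Equivalent; both directions hold.

Converse. Suppose n is even; write n = 2j. Then 5n + 6 = 5·(2j) + 6 = 2·5j + 6, which is even.

Forward direction. Suppose 5n + 6 is even. Since 5 is odd, 5n and n have the same parity, so 5n + 6 ≡ n + 6 (mod 2). As 6 is even, 5n + 6 is even exactly when n is even. Thus n is even.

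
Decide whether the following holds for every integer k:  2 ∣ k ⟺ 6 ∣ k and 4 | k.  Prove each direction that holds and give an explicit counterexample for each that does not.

(←) Suppose 6 ∣ k and 4 ∣ k. Any common multiple of 6 and 4 is a multiple of their lcm; here lcm(6, 4) = 6·4/gcd(6, 4) = 24/2 = 12, so 12 ∣ k. Since 2 ∣ 12, it follows that 2 ∣ k.

(→) This fails: take k = 2. Certainly 2 ∣ 2, but 6 ∤ 2.

The forward direction fails; the converse holds.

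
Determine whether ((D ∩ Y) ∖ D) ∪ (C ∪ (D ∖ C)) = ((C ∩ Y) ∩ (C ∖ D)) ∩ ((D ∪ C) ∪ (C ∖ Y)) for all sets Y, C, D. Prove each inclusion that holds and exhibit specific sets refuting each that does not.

(⊆) fails; (⊇) holds.

(⊇) Let x ∈ ((C ∩ Y) ∩ (C ∖ D)) ∩ ((D ∪ C) ∪ (C ∖ Y)). Then x ∈ Y ∩ C and x ∉ D, from which x ∈ ((D ∩ Y) ∖ D) ∪ (C ∪ (D ∖ C)).

(⊆) This inclusion fails. Take Y = ∅, C = {1}, D = ∅; then 1 ∈ ((D ∩ Y) ∖ D) ∪ (C ∪ (D ∖ C)) but 1 ∉ ((C ∩ Y) ∩ (C ∖ D)) ∩ ((D ∪ C) ∪ (C ∖ Y)).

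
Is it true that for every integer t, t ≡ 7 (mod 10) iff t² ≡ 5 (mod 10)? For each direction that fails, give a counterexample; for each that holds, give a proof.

Both directions fail.

[⇒] This fails: take t = 7. Then 7 ≡ 7 (mod 10), but 7² = 49 ≡ 9 (mod 10), not 5.

[⇐] This fails: take t = 5. Then 5² = 25 ≡ 5 (mod 10), yet 5 ≡ 5 (mod 10), not 7.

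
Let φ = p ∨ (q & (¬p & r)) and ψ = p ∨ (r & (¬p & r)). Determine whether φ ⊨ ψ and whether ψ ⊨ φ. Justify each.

Only the forward implication holds.

(→) Assume the antecedent. If r is true, p ∨ (r & (¬p & r)) reduces to true regardless of the other variables. If r is false, the antecedent forces (q = F, r = F, p = T) or (q = T, r = F, p = T), and p ∨ (r & (¬p & r)) holds there. Either way p ∨ (r & (¬p & r)) holds.

(←) This fails. Under q = F, r = T, p = F, the left side is false but the right side is true.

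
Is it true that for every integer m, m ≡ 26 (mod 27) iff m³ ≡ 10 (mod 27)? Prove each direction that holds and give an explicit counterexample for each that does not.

(⟹) This fails: take m = 26. Then 26 ≡ 26 (mod 27), but 26³ = 17576 ≡ 26 (mod 27), not 10.

(⟸) This fails: take m = 4. Then 4³ = 64 ≡ 10 (mod 27), yet 4 ≡ 4 (mod 27), not 26.

Neither direction holds.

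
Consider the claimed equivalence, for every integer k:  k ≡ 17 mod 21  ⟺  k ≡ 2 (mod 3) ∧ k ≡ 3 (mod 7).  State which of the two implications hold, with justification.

The biconditional holds.

(→) Suppose k ≡ 17 (mod 21); write k = 21j + 17. Since 3 ∣ 21, reducing mod 3 gives k ≡ 17 ≡ 2 (mod 3); since 7 ∣ 21, reducing mod 7 gives k ≡ 17 ≡ 3 (mod 7).

(←) Conversely, if k ≡ 2 (mod 3) and k ≡ 3 (mod 7), then by the Chinese remainder theorem k ≡ 17 (mod 21). This is exactly k ≡ 17 (mod 21).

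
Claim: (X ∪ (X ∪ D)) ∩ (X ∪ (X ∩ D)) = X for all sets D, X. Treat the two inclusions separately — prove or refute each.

(⟹) Let x ∈ (X ∪ (X ∪ D)) ∩ (X ∪ (X ∩ D)). Then either x ∈ X and x ∉ D; or x ∈ D ∩ X. In each case x ∈ X, so (X ∪ (X ∪ D)) ∩ (X ∪ (X ∩ D)) ⊆ X.

(⟸) Let x ∈ X. Then either x ∈ X and x ∉ D; or x ∈ D ∩ X. In each case x ∈ (X ∪ (X ∪ D)) ∩ (X ∪ (X ∩ D)), so X ⊆ (X ∪ (X ∪ D)) ∩ (X ∪ (X ∩ D)).

Both inclusions hold; the sets are equal.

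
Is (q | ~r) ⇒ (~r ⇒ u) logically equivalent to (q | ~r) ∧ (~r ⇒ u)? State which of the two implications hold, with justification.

(⟸) Assume the antecedent. If u is true, (q | ~r) ⇒ (~r ⇒ u) reduces to true regardless of the other variables. If u is false, the antecedent forces (u = F, r = T, q = T), and (q | ~r) ⇒ (~r ⇒ u) holds there. Either way (q | ~r) ⇒ (~r ⇒ u) holds.

(⟹) This fails. Under u = F, r = T, q = F, the left side is true but the right side is false.

Only the converse holds.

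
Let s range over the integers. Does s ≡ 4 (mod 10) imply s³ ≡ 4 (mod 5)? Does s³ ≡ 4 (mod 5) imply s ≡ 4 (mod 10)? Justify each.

(⟸) This fails: take s = 9. Then 9³ = 729 ≡ 4 (mod 5), yet 9 ≡ 9 (mod 10), not 4.

(⟹) Suppose s ≡ 4 (mod 10). Then s³ ≡ 4³ = 64 (mod 10), and since 5 ∣ 10, also s³ ≡ 4 (mod 5).

(⇒) holds; (⇐) fails.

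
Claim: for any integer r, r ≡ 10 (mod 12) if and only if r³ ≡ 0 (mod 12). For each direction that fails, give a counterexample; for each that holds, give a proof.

(⟹) This fails: take r = 10. Then 10 ≡ 10 (mod 12), but 10³ = 1000 ≡ 4 (mod 12), not 0.

(⟸) This fails: take r = 0. Then 0³ = 0 ≡ 0 (mod 12), yet 0 ≡ 0 (mod 12), not 10.

Neither implication holds.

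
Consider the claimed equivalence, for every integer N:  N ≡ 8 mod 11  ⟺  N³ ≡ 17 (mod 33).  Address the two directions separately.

Forward direction. This fails: take N = 19. Then 19 ≡ 8 (mod 11), but 19³ = 6859 ≡ 28 (mod 33), not 17.

Converse. The residues r modulo 33 with r³ ≡ 17 (mod 33) are exactly {8}, and each is ≡ 8 (mod 11).

(⇒) fails; (⇐) holds.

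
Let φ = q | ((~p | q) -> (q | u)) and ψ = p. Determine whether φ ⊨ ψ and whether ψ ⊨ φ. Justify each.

(⟹) This fails. Under p = F, u = T, q = F, the left side is true but the right side is false.

(⟸) Assume the antecedent. If p is true, q | ((~p | q) -> (q | u)) reduces to true regardless of the other variables. If p is false, the antecedent cannot hold. Either way q | ((~p | q) -> (q | u)) holds.

Only the reverse direction holds.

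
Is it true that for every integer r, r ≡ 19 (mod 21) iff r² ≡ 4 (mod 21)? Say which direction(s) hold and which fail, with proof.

Only the forward direction holds.

(⟹) Suppose r ≡ 19 (mod 21). Write r = 21j + 19. Then (21j + 19)² = 441j² + 798j + 361 = 21(21j² + 38j + 17) + 4, so r² ≡ 4 (mod 21).

(⟸) This fails: take r = 2. Then 2² = 4 ≡ 4 (mod 21), yet 2 ≡ 2 (mod 21), not 19.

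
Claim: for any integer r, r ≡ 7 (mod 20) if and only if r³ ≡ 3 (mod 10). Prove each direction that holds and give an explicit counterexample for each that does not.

Converse. This fails: take r = 17. Then 17³ = 4913 ≡ 3 (mod 10), yet 17 ≡ 17 (mod 20), not 7.

Forward direction. Suppose r ≡ 7 (mod 20). Then r³ ≡ 7³ = 343 (mod 20), and since 10 ∣ 20, also r³ ≡ 3 (mod 10).

Not equivalent: only (⇒) holds.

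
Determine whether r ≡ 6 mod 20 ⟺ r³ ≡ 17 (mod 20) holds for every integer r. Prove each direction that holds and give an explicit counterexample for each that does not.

(⟹) This fails: take r = 6. Then 6 ≡ 6 (mod 20), but 6³ = 216 ≡ 16 (mod 20), not 17.

(⟸) This fails: take r = 13. Then 13³ = 2197 ≡ 17 (mod 20), yet 13 ≡ 13 (mod 20), not 6.

Both directions fail.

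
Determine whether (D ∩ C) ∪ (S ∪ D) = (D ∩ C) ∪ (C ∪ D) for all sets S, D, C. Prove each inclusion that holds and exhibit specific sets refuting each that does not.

(⟹) This inclusion fails. Take S = {1}, D = ∅, C = ∅; then 1 ∈ (D ∩ C) ∪ (S ∪ D) but 1 ∉ (D ∩ C) ∪ (C ∪ D).

(⟸) This inclusion fails. Take S = ∅, D = ∅, C = {1}; then 1 ∈ (D ∩ C) ∪ (C ∪ D) but 1 ∉ (D ∩ C) ∪ (S ∪ D).

Neither inclusion holds.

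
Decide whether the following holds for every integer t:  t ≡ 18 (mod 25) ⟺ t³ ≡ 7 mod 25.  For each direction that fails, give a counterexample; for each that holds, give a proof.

(⇒) Suppose t ≡ 18 (mod 25). Write t = 25j + 18. Then (25j + 18)³ = 15625j³ + 33750j² + 24300j + 5832 = 25(625j³ + 1350j² + 972j + 233) + 7, so t³ ≡ 7 (mod 25).

(⇐) Conversely, suppose t³ ≡ 7 (mod 25). The only residue r in {0, …, 24} with r³ ≡ 7 (mod 25) is r = 18, so t ≡ 18 (mod 25).

The biconditional holds.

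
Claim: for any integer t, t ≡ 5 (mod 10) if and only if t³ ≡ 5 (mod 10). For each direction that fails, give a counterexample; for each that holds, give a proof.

Both implications hold.

(⇒) Suppose t ≡ 5 (mod 10). Write t = 10j + 5. Then (10j + 5)³ = 1000j³ + 1500j² + 750j + 125 = 10(100j³ + 150j² + 75j + 12) + 5, so t³ ≡ 5 (mod 10).

(⇐) For the converse, argue contrapositively. If t ≢ 5 (mod 10), then t is congruent to one of 0, 1, 2, 3, 4, 6, 7, 8, 9 modulo 10, and these give t³ ≡ 0, 1, 8, 7, 4, 6, 3, 2, 9 respectively — never 5.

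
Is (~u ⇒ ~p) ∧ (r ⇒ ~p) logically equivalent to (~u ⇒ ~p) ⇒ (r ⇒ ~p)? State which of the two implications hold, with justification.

The forward direction holds; the converse fails.

[⇒] Assume the antecedent. If p is true, the antecedent forces (p = T, r = F, u = T), and (~u ⇒ ~p) ⇒ (r ⇒ ~p) holds there. If p is false, (~u ⇒ ~p) ⇒ (r ⇒ ~p) reduces to true regardless of the other variables. Either way (~u ⇒ ~p) ⇒ (r ⇒ ~p) holds.

[⇐] This fails. Under p = T, r = F, u = F, the left side is false but the right side is true.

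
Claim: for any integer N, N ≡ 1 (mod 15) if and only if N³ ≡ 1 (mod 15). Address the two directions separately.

The biconditional holds.

[⇒] Suppose N ≡ 1 (mod 15). Write N = 15j + 1. Then (15j + 1)³ = 3375j³ + 675j² + 45j + 1 = 15(225j³ + 45j² + 3j) + 1, so N³ ≡ 1 (mod 15).

[⇐] Conversely, suppose N³ ≡ 1 (mod 15). The only residue r in {0, …, 14} with r³ ≡ 1 (mod 15) is r = 1, so N ≡ 1 (mod 15).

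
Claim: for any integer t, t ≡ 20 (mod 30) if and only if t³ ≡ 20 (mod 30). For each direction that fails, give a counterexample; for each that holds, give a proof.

Equivalent; both directions hold.

(→) Suppose t ≡ 20 (mod 30). Write t = 30j + 20. Then (30j + 20)³ = 27000j³ + 54000j² + 36000j + 8000 = 30(900j³ + 1800j² + 1200j + 266) + 20, so t³ ≡ 20 (mod 30).

(←) Conversely, suppose t³ ≡ 20 (mod 30). The only residue r in {0, …, 29} with r³ ≡ 20 (mod 30) is r = 20, so t ≡ 20 (mod 30).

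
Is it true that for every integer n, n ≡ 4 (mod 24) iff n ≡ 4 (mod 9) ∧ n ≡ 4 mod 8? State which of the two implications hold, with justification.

Forward direction. This fails: n = 28 gives 28 ≡ 4 (mod 24) but 28 ≡ 1 (mod 9), so the conjunction on the right does not hold.

Converse. If n ≡ 4 (mod 9) and n ≡ 4 (mod 8), then by the Chinese remainder theorem n ≡ 4 (mod 72). Since 4 ≡ 4 (mod 24) and 24 ∣ 72, we get n ≡ 4 (mod 24).

Not equivalent: only (⇐) holds.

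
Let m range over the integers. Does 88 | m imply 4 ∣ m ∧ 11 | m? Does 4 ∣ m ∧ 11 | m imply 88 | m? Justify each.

The forward direction holds; the converse fails.

(⟹) If 88 ∣ m, write m = 88q. Since 88 = 22·4, m = 4·(22q), so 4 ∣ m; and since 88 = 8·11, m = 11·(8q), so 11 ∣ m.

(⟸) This fails: take m = 44. Both 4 ∣ 44 and 11 ∣ 44, yet 44 is not a multiple of 88 (since 44 = 0·88 + 44), so 88 ∤ 44.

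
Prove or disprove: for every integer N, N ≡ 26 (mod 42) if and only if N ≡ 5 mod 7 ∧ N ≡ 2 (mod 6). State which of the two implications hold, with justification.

Both directions hold.

(⟹) Suppose N ≡ 26 (mod 42); write N = 42j + 26. Since 7 ∣ 42, reducing mod 7 gives N ≡ 26 ≡ 5 (mod 7); since 6 ∣ 42, reducing mod 6 gives N ≡ 26 ≡ 2 (mod 6).

(⟸) Conversely, if N ≡ 5 (mod 7) and N ≡ 2 (mod 6), then by the Chinese remainder theorem N ≡ 26 (mod 42). This is exactly N ≡ 26 (mod 42).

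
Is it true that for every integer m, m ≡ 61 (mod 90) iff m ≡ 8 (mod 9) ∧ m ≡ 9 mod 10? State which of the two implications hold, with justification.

(⇒) This fails: m = 61 gives 61 ≡ 61 (mod 90) but 61 ≡ 7 (mod 9), so the conjunction on the right does not hold.

(⇐) This fails: m = 89 satisfies both congruences on the right (89 ≡ 8 mod 9 and 89 ≡ 9 mod 10) yet 89 ≡ 89 (mod 90), not 61.

Neither direction holds.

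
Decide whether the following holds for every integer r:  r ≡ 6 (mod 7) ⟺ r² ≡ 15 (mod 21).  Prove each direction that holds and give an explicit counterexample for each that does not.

(→) This fails: take r = 13. Then 13 ≡ 6 (mod 7), but 13² = 169 ≡ 1 (mod 21), not 15.

(←) This fails: take r = 15. Then 15² = 225 ≡ 15 (mod 21), yet 15 ≡ 1 (mod 7), not 6.

Both directions fail.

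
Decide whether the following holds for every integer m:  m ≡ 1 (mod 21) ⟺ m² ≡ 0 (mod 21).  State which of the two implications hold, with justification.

Forward direction. This fails: take m = 1. Then 1 ≡ 1 (mod 21), but 1² = 1 ≡ 1 (mod 21), not 0.

Converse. This fails: take m = 0. Then 0² = 0 ≡ 0 (mod 21), yet 0 ≡ 0 (mod 21), not 1.

(⇒) fails and (⇐) fails.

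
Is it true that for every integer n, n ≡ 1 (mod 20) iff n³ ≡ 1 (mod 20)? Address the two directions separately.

Both directions hold; the statement is true.

(⟹) Suppose n ≡ 1 (mod 20). Write n = 20j + 1. Then (20j + 1)³ = 8000j³ + 1200j² + 60j + 1 = 20(400j³ + 60j² + 3j) + 1, so n³ ≡ 1 (mod 20).

(⟸) Conversely, suppose n³ ≡ 1 (mod 20). The only residue r in {0, …, 19} with r³ ≡ 1 (mod 20) is r = 1, so n ≡ 1 (mod 20).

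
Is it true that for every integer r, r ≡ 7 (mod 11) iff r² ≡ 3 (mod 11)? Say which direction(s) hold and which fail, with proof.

(→) This fails: take r = 7. Then 7 ≡ 7 (mod 11), but 7² = 49 ≡ 5 (mod 11), not 3.

(←) This fails: take r = 5. Then 5² = 25 ≡ 3 (mod 11), yet 5 ≡ 5 (mod 11), not 7.

Both directions fail.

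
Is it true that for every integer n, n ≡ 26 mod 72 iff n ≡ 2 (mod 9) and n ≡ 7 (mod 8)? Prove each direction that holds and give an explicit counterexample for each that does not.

Both directions fail.

(⟹) This fails: n = 26 gives 26 ≡ 26 (mod 72) but 26 ≡ 8 (mod 9), so the conjunction on the right does not hold.

(⟸) This fails: n = 47 satisfies both congruences on the right (47 ≡ 2 mod 9 and 47 ≡ 7 mod 8) yet 47 ≡ 47 (mod 72), not 26.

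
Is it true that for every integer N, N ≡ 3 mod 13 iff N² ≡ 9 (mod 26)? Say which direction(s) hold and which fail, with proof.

Both directions fail.

(→) This fails: take N = 16. Then 16 ≡ 3 (mod 13), but 16² = 256 ≡ 22 (mod 26), not 9.

(←) This fails: take N = 23. Then 23² = 529 ≡ 9 (mod 26), yet 23 ≡ 10 (mod 13), not 3.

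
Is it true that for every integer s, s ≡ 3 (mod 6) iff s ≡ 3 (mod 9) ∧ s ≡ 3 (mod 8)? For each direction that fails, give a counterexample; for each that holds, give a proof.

[⇒] This fails: s = 33 gives 33 ≡ 3 (mod 6) but 33 ≡ 6 (mod 9), so the conjunction on the right does not hold.

[⇐] Conversely, if s ≡ 3 (mod 9) and s ≡ 3 (mod 8), then by the Chinese remainder theorem s ≡ 3 (mod 72). Since 3 ≡ 3 (mod 6) and 6 ∣ 72, we get s ≡ 3 (mod 6).

(⇒) fails; (⇐) holds.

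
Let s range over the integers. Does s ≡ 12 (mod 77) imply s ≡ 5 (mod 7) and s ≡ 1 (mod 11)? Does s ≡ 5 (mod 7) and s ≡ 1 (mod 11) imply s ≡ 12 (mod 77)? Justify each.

(⟸) If s ≡ 5 (mod 7) and s ≡ 1 (mod 11), then by the Chinese remainder theorem s ≡ 12 (mod 77). This is exactly s ≡ 12 (mod 77).

(⟹) Suppose s ≡ 12 (mod 77); write s = 77j + 12. Since 7 ∣ 77, reducing mod 7 gives s ≡ 12 ≡ 5 (mod 7); since 11 ∣ 77, reducing mod 11 gives s ≡ 12 ≡ 1 (mod 11).

The biconditional holds.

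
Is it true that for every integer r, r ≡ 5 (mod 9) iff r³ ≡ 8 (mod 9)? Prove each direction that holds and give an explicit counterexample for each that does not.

(⇒) holds; (⇐) fails.

(⇐) This fails: take r = 2. Then 2³ = 8 ≡ 8 (mod 9), yet 2 ≡ 2 (mod 9), not 5.

(⇒) Suppose r ≡ 5 (mod 9). Write r = 9j + 5. Then (9j + 5)³ = 729j³ + 1215j² + 675j + 125 = 9(81j³ + 135j² + 75j + 13) + 8, so r³ ≡ 8 (mod 9).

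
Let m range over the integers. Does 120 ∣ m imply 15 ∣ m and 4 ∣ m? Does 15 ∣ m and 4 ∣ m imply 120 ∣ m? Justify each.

(⇒) holds; (⇐) fails.

Converse. This fails: take m = 60. Both 15 ∣ 60 and 4 ∣ 60, yet 60 is not a multiple of 120 (since 60 = 0·120 + 60), so 120 ∤ 60.

Forward direction. If 120 ∣ m, write m = 120q. Since 120 = 8·15, m = 15·(8q), so 15 ∣ m; and since 120 = 30·4, m = 4·(30q), so 4 ∣ m.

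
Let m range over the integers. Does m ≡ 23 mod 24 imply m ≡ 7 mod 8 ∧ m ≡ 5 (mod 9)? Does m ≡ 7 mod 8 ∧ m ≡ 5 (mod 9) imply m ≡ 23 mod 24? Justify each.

Forward direction. This fails: m = 47 gives 47 ≡ 23 (mod 24) but 47 ≡ 2 (mod 9), so the conjunction on the right does not hold.

Converse. If m ≡ 7 (mod 8) and m ≡ 5 (mod 9), then by the Chinese remainder theorem m ≡ 23 (mod 72). Since 23 ≡ 23 (mod 24) and 24 ∣ 72, we get m ≡ 23 (mod 24).

Only the reverse direction holds.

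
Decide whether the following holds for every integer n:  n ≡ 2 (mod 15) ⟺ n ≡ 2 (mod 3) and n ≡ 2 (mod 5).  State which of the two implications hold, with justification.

Both implications hold.

[⇒] Suppose n ≡ 2 (mod 15); write n = 15j + 2. Since 3 ∣ 15, reducing mod 3 gives n ≡ 2 (mod 3); since 5 ∣ 15, reducing mod 5 gives n ≡ 2 (mod 5).

[⇐] Conversely, if n ≡ 2 (mod 3) and n ≡ 2 (mod 5), then by the Chinese remainder theorem n ≡ 2 (mod 15). This is exactly n ≡ 2 (mod 15).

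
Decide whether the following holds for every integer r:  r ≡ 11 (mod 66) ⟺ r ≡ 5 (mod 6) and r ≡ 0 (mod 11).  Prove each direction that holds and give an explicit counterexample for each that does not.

Both directions hold.

[⇒] Suppose r ≡ 11 (mod 66); write r = 66j + 11. Since 6 ∣ 66, reducing mod 6 gives r ≡ 11 ≡ 5 (mod 6); since 11 ∣ 66, reducing mod 11 gives r ≡ 11 ≡ 0 (mod 11).

[⇐] Conversely, if r ≡ 5 (mod 6) and r ≡ 0 (mod 11), then by the Chinese remainder theorem r ≡ 11 (mod 66). This is exactly r ≡ 11 (mod 66).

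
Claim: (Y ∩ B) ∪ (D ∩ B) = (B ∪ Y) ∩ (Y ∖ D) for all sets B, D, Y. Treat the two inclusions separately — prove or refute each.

Forward inclusion. This inclusion fails. Take B = {1}, D = {1}, Y = ∅; then 1 ∈ (Y ∩ B) ∪ (D ∩ B) but 1 ∉ (B ∪ Y) ∩ (Y ∖ D).

Reverse inclusion. This inclusion fails. Take B = ∅, D = ∅, Y = {1}; then 1 ∈ (B ∪ Y) ∩ (Y ∖ D) but 1 ∉ (Y ∩ B) ∪ (D ∩ B).

(⊆) fails and (⊇) fails.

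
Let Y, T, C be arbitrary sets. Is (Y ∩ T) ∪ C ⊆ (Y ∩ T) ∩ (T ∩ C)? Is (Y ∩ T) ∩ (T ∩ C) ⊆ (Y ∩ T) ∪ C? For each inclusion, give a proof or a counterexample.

Only the reverse inclusion holds.

(⊇) Let x ∈ (Y ∩ T) ∩ (T ∩ C). Then x ∈ Y ∩ T ∩ C, from which x ∈ (Y ∩ T) ∪ C.

(⊆) This inclusion fails. Take Y = {1}, T = {1}, C = ∅; then 1 ∈ (Y ∩ T) ∪ C but 1 ∉ (Y ∩ T) ∩ (T ∩ C).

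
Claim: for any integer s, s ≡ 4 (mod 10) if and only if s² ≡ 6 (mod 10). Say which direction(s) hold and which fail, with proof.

(⇒) Suppose s ≡ 4 (mod 10). Write s = 10j + 4. Then (10j + 4)² = 100j² + 80j + 16 = 10(10j² + 8j + 1) + 6, so s² ≡ 6 (mod 10).

(⇐) This fails: take s = 6. Then 6² = 36 ≡ 6 (mod 10), yet 6 ≡ 6 (mod 10), not 4.

(⇒) holds; (⇐) fails.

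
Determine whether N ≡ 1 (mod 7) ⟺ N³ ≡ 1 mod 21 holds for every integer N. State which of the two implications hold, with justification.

Neither implication holds.

(→) This fails: take N = 8. Then 8 ≡ 1 (mod 7), but 8³ = 512 ≡ 8 (mod 21), not 1.

(←) This fails: take N = 4. Then 4³ = 64 ≡ 1 (mod 21), yet 4 ≡ 4 (mod 7), not 1.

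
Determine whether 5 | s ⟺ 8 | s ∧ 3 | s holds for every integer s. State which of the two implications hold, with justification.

Neither implication holds.

Forward direction. This fails: take s = 5. Certainly 5 ∣ 5, but 8 ∤ 5.

Converse. This fails: take s = 24. Both 8 ∣ 24 and 3 ∣ 24, yet 24 is not a multiple of 5 (since 24 = 4·5 + 4), so 5 ∤ 24.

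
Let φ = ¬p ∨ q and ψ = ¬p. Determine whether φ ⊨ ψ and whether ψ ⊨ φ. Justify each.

(⟹) This fails. Under p = T, q = T, the left side is true but the right side is false.

(⟸) Assume the antecedent. If p is true, the antecedent cannot hold. If p is false, ¬p ∨ q reduces to true regardless of the other variables. Either way ¬p ∨ q holds.

The forward direction fails; the converse holds.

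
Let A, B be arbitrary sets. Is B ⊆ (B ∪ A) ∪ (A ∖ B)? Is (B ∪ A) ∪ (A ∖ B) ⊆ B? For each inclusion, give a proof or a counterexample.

The sets are not equal: only the forward inclusion holds.

(⊆) Let x ∈ B. Then either x ∈ B and x ∉ A; or x ∈ A ∩ B. In each case x ∈ (B ∪ A) ∪ (A ∖ B), so B ⊆ (B ∪ A) ∪ (A ∖ B).

(⊇) This inclusion fails. Take A = {1}, B = ∅; then 1 ∈ (B ∪ A) ∪ (A ∖ B) but 1 ∉ B.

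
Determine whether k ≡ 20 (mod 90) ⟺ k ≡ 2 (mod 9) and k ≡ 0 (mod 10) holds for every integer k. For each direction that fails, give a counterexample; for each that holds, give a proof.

Both directions hold; the statement is true.

(→) Suppose k ≡ 20 (mod 90); write k = 90j + 20. Since 9 ∣ 90, reducing mod 9 gives k ≡ 20 ≡ 2 (mod 9); since 10 ∣ 90, reducing mod 10 gives k ≡ 20 ≡ 0 (mod 10).

(←) Conversely, if k ≡ 2 (mod 9) and k ≡ 0 (mod 10), then by the Chinese remainder theorem k ≡ 20 (mod 90). This is exactly k ≡ 20 (mod 90).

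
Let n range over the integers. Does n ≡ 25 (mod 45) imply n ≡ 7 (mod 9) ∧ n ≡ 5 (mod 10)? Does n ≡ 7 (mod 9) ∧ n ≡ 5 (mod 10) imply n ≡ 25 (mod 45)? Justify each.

(⇒) fails; (⇐) holds.

(⇒) This fails: n = 70 gives 70 ≡ 25 (mod 45) but 70 ≡ 0 (mod 10), so the conjunction on the right does not hold.

(⇐) Conversely, if n ≡ 7 (mod 9) and n ≡ 5 (mod 10), then by the Chinese remainder theorem n ≡ 25 (mod 90). Since 25 ≡ 25 (mod 45) and 45 ∣ 90, we get n ≡ 25 (mod 45).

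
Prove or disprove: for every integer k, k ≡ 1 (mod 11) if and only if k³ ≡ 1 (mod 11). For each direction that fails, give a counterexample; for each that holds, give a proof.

Forward direction. Suppose k ≡ 1 (mod 11). Write k = 11j + 1. Then (11j + 1)³ = 1331j³ + 363j² + 33j + 1 = 11(121j³ + 33j² + 3j) + 1, so k³ ≡ 1 (mod 11).

Converse. Suppose k³ ≡ 1 (mod 11). The only residue r in {0, …, 10} with r³ ≡ 1 (mod 11) is r = 1, so k ≡ 1 (mod 11).

Both implications hold.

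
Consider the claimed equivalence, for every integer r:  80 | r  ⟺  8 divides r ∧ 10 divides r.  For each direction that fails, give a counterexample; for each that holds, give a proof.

[⇒] If 80 ∣ r, write r = 80q. Since 80 = 10·8, r = 8·(10q), so 8 ∣ r; and since 80 = 8·10, r = 10·(8q), so 10 ∣ r.

[⇐] This fails: take r = 40. Both 8 ∣ 40 and 10 ∣ 40, yet 40 is not a multiple of 80 (since 40 = 0·80 + 40), so 80 ∤ 40.

Only the forward implication holds.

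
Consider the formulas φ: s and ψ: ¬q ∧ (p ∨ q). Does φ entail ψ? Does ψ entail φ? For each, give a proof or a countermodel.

Both directions fail.

(⇒) This fails. Under s = T, p = F, q = F, the left side is true but the right side is false.

(⇐) This fails. Under s = F, p = T, q = F, the left side is false but the right side is true.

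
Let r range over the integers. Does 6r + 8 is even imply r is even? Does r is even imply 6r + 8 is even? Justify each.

[⇒] This fails: take r = 1. Then 6r + 8 = 14, which is even, yet r = 1 is odd, not even.

[⇐] Suppose r is even. Since 6 is even, 6r is even for every r, so 6r + 8 has the same parity as 8, which is even. Hence 6r + 8 is even.

Only the converse holds.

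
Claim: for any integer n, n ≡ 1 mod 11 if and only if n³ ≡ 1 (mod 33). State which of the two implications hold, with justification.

(→) This fails: take n = 12. Then 12 ≡ 1 (mod 11), but 12³ = 1728 ≡ 12 (mod 33), not 1.

(←) Conversely, the residues r modulo 33 with r³ ≡ 1 (mod 33) are exactly {1}, and each is ≡ 1 (mod 11).

Only the converse holds.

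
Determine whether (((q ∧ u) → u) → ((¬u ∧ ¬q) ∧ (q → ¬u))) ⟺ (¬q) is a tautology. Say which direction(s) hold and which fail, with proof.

(⇒) holds; (⇐) fails.

(→) Assume the antecedent. If u is true, the antecedent cannot hold. If u is false, the antecedent forces (u = F, q = F), and ¬q holds there. Either way ¬q holds.

(←) This fails. Under u = T, q = F, the left side is false but the right side is true.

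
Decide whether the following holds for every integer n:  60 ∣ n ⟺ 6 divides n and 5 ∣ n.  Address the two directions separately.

(⇒) If 60 ∣ n, write n = 60q. Since 60 = 10·6, n = 6·(10q), so 6 ∣ n; and since 60 = 12·5, n = 5·(12q), so 5 ∣ n.

(⇐) This fails: take n = 30. Both 6 ∣ 30 and 5 ∣ 30, yet 30 is not a multiple of 60 (since 30 = 0·60 + 30), so 60 ∤ 30.

The forward direction holds; the converse fails.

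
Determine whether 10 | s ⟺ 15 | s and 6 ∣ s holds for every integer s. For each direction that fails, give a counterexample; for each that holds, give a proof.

Only the converse holds.

[⇒] This fails: take s = 10. Certainly 10 ∣ 10, but 15 ∤ 10.

[⇐] Suppose 15 ∣ s and 6 ∣ s. Any common multiple of 15 and 6 is a multiple of their lcm; here lcm(15, 6) = 15·6/gcd(15, 6) = 90/3 = 30, so 30 ∣ s. Since 10 ∣ 30, it follows that 10 ∣ s.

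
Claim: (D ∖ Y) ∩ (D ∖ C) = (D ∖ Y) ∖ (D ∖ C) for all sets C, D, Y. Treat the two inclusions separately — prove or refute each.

(⊆) fails and (⊇) fails.

(⊆) This inclusion fails. Take C = ∅, D = {1}, Y = ∅; then 1 ∈ (D ∖ Y) ∩ (D ∖ C) but 1 ∉ (D ∖ Y) ∖ (D ∖ C).

(⊇) This inclusion fails. Take C = {1}, D = {1}, Y = ∅; then 1 ∈ (D ∖ Y) ∖ (D ∖ C) but 1 ∉ (D ∖ Y) ∩ (D ∖ C).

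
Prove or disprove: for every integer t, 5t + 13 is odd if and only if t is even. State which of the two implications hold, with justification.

The biconditional holds.

(⇒) Suppose 5t + 13 is odd. Since 5 is odd, 5t and t have the same parity, so 5t + 13 ≡ t + 13 (mod 2). As 13 is odd, 5t + 13 is odd exactly when t is even. Thus t is even.

(⇐) Conversely, suppose t is even; write t = 2j. Then 5t + 13 = 5·(2j) + 13 = 2·5j + 13, which is odd.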